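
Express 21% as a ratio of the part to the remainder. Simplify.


Part = 21%, Remainder = 79%
Ratio = 21:79
GCD(21, 79) = 1
Simplify: 21:79 = 21:79

21:79


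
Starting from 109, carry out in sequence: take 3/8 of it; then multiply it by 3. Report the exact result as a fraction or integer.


Start with 109.
Step 1: Take 3/8: 109 * 3/8 = 327/8
Step 2: Multiply by 3: 327/8 * 3 = 981/8
Final result = 981/8

981/8


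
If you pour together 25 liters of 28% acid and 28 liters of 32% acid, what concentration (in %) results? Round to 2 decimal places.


Solute in mixture 1 = 28% of 25 L = 25*28/100 = 7 L
Solute in mixture 2 = 32% of 28 L = 28*32/100 = 224/25 L
Total solute = 7 + 224/25 = 399/25 L
Total volume = 25 + 28 = 53 L
Final concentration = 399/25/53 * 100 = 30.11%

30.11


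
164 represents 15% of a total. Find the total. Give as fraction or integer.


Given: 164 is 15% of the whole
Set up: 164 = 15/100 * whole
whole = 164 * 100 / 15
whole = 16400 / 15
whole = 3280/3

3280/3


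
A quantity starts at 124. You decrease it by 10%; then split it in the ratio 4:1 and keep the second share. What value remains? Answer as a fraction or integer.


Start with 124.
Step 1: Decrease by 10%: 124 * 90/100 = 558/5
Step 2: Split 4:1, second share = 558/5 * 1/5 = 558/25
Final result = 558/25

558/25


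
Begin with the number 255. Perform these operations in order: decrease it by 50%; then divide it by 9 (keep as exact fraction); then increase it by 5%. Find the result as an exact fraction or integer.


Start with 255.
Step 1: Decrease by 50%: 255 * 50/100 = 255/2
Step 2: Divide by 9: 255/2 / 9 = 85/6
Step 3: Increase by 5%: 85/6 * 105/100 = 119/8
Final result = 119/8

119/8


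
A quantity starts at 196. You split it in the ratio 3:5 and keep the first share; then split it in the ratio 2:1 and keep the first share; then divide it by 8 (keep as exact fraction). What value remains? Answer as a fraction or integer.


Start with 196.
Step 1: Split 3:5, first share = 196 * 3/8 = 147/2
Step 2: Split 2:1, first share = 147/2 * 2/3 = 49
Step 3: Divide by 8: 49 / 8 = 49/8
Final result = 49/8

49/8


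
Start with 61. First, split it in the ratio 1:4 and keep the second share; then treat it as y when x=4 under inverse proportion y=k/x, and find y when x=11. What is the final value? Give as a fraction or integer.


Start with 61.
Step 1: Split 1:4, second share = 61 * 4/5 = 244/5
Step 2: Inverse prop: k = (244/5)*4; new y = k/11 = 244/5*4/11 = 976/55
Final result = 976/55

976/55


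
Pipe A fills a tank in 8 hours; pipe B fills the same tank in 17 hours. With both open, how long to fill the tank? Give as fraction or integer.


Rate of A = 1/8 job per hour
Rate of B = 1/17 job per hour
Combined rate = 1/8 + 1/17
Find common denominator: (17 + 8)/(8*17) = 25/136
Combined rate = 25/136 job per hour
Time together = 1 / (25/136) = 136/25 hours

136/25


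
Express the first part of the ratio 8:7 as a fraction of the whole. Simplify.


Total parts = 8 + 7 = 15
First part fraction = 8/15
Simplify: 8/15 = 8/15

8/15


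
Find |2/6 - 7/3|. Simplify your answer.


Simplify: 2/6 = 1/3 and 7/3 = 7/3
Find common denominator: LCD = 3
Convert: 1/3 and 7/3
Difference = |1 - 7|/3 = 6/3
Simplified = 2

2


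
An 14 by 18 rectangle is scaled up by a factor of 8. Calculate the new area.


Original dimensions: 14 x 18
Enlargement factor = 8
New width = 14 * 8 = 112
New height = 18 * 8 = 144
New area = 112 * 144 = 16128

16128


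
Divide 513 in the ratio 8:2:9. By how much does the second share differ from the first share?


Total parts = 8 + 2 + 9 = 19
Value per part = 513 / 19 = 27
Shares: 8*27=216, 2*27=54, 9*27=243
Second share = 54, first share = 216
Difference = |54 - 216| = 162

162


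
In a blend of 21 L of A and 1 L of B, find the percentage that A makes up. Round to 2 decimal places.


Volume of A = 21 L
Volume of B = 1 L
Total volume = 21 + 1 = 22 L
Percentage of A = (21/22) * 100
= 95.45%

95.45


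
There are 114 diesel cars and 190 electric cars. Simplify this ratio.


Find GCD(114, 190)
GCD = 38
Divide both by 38: 114/38 = 3, 190/38 = 5
Simplified ratio = 3:5

3:5


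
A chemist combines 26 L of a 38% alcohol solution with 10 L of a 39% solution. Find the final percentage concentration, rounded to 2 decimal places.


Solute in mixture 1 = 38% of 26 L = 26*38/100 = 247/25 L
Solute in mixture 2 = 39% of 10 L = 10*39/100 = 39/10 L
Total solute = 247/25 + 39/10 = 689/50 L
Total volume = 26 + 10 = 36 L
Final concentration = 689/50/36 * 100 = 38.28%

38.28


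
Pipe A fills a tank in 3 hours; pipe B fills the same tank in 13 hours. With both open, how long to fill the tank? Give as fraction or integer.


Rate of A = 1/3 job per hour
Rate of B = 1/13 job per hour
Combined rate = 1/3 + 1/13
Find common denominator: (13 + 3)/(3*13) = 16/39
Combined rate = 16/39 job per hour
Time together = 1 / (16/39) = 39/16 hours

39/16


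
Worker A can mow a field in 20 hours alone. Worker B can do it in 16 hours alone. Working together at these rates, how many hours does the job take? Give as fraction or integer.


Rate of A = 1/20 job per hour
Rate of B = 1/16 job per hour
Combined rate = 1/20 + 1/16
Find common denominator: (16 + 20)/(20*16) = 36/320
Combined rate = 9/80 job per hour
Time together = 1 / (9/80) = 80/9 hours

80/9


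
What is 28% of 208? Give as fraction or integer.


Compute 28% of 208
Convert percentage: 28% = 28/100
Multiply: 208 * 28/100
= 5824/100
= 1456/25

1456/25


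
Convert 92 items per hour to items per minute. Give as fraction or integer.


Converting from per hour to per minute
Rate = 92 items per hour
Divide by 60: 92/60
= 23/15 items per minute

23/15


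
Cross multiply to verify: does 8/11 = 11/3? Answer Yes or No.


Cross multiply to check 8/11 = 11/3
Left cross product: 8 * 3 = 24
Right cross product: 11 * 11 = 121
24 != 121
Not equal, so proportions differ => No

No


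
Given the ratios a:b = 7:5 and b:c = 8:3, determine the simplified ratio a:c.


Given a:b = 7:5 and b:c = 8:3
Make b consistent. Multiply first ratio by 8: a:b = 56:40
Multiply second ratio by 5: b:c = 40:15
Now b = 40 in both, so a:b:c = 56:40:15
Therefore a:c = 56:15
Simplify by GCD: a:c = 56:15

56:15


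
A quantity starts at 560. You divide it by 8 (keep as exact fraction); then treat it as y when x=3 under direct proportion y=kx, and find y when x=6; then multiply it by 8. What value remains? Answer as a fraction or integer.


Start with 560.
Step 1: Divide by 8: 560 / 8 = 70
Step 2: Direct prop: k = (70)/3; new y = k*6 = 70*6/3 = 140
Step 3: Multiply by 8: 140 * 8 = 1120
Final result = 1120

1120


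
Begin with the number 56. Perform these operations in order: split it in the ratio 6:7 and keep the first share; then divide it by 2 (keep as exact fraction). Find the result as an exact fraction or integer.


Start with 56.
Step 1: Split 6:7, first share = 56 * 6/13 = 336/13
Step 2: Divide by 2: 336/13 / 2 = 168/13
Final result = 168/13

168/13


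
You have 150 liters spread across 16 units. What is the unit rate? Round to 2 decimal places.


Total liters = 150
Number of units = 16
Unit rate = 150 / 16
= 9.38 liters per unit

9.38


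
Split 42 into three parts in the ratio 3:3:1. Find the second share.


Ratio = 3:3:1
Total parts = 3 + 3 + 1 = 7
Value per part = 42 / 7 = 6
First share = 3 * 6 = 18
Middle share = 3 * 6 = 18
Third share = 1 * 6 = 6

18


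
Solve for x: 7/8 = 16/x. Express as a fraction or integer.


Setting up: 7/8 = 16/x
Cross multiply: 7 * x = 8 * 16
7x = 128
x = 128/7
x = 128/7

128/7


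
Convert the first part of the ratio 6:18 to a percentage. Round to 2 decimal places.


Total parts = 6 + 18 = 24
First part fraction = 6/24
Percentage = (6/24) * 100
= 0.25 * 100
= 25.00%

25.00


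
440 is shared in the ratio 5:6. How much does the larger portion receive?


Total parts = 5 + 6 = 11
Value per part = 440 / 11 = 40
First share = 5 * 40 = 200
Second share = 6 * 40 = 240
Larger share = 240

240


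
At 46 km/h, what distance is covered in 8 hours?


Using distance = speed * time
Speed = 46 km/h
Time = 8 hours
Distance = 46 * 8
= 368 km

368


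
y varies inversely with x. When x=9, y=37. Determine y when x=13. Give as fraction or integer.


Inverse proportion: y = k/x
Find k: k = 9 * 37 = 333
Compute y at x=13: y = 333/13
y = 333/13

333/13


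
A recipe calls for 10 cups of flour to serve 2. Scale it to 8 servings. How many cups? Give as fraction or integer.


Original: 10 cups for 2 servings
Target servings = 8
Scaling factor = 8/2
New amount = 10 * 8/2
= 80/2
= 40 cups

40


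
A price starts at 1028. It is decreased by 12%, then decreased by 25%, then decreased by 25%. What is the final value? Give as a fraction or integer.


Start: 1028
Step 1: decrease by 12% => multiply by 88/100
  1028 * 88/100 = 22616/25
Step 2: decrease by 25% => multiply by 75/100
  22616/25 * 75/100 = 16962/25
Step 3: decrease by 25% => multiply by 75/100
  16962/25 * 75/100 = 25443/50
Final value = 25443/50

25443/50


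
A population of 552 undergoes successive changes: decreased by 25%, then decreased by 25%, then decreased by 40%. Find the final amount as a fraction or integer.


Start: 552
Step 1: decrease by 25% => multiply by 75/100
  552 * 75/100 = 414
Step 2: decrease by 25% => multiply by 75/100
  414 * 75/100 = 621/2
Step 3: decrease by 40% => multiply by 60/100
  621/2 * 60/100 = 1863/10
Final value = 1863/10

1863/10


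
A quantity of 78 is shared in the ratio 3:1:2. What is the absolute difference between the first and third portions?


Total parts = 3 + 1 + 2 = 6
Value per part = 78 / 6 = 13
Shares: 3*13=39, 1*13=13, 2*13=26
First share = 39, third share = 26
Difference = |39 - 26| = 13

13


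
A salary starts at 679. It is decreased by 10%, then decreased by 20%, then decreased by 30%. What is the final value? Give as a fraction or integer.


Start: 679
Step 1: decrease by 10% => multiply by 90/100
  679 * 90/100 = 6111/10
Step 2: decrease by 20% => multiply by 80/100
  6111/10 * 80/100 = 12222/25
Step 3: decrease by 30% => multiply by 70/100
  12222/25 * 70/100 = 42777/125
Final value = 42777/125

42777/125


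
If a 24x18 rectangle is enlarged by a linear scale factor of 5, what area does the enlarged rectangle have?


Original dimensions: 24 x 18
Enlargement factor = 5
New width = 24 * 5 = 120
New height = 18 * 5 = 90
New area = 120 * 90 = 10800

10800


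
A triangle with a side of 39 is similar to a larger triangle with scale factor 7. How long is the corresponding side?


Similar triangles have proportional sides
Scale factor = 7
Smaller side = 39
Corresponding larger side = 39 * 7
= 273

273


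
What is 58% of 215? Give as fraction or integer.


Compute 58% of 215
Convert percentage: 58% = 58/100
Multiply: 215 * 58/100
= 12470/100
= 1247/10

1247/10


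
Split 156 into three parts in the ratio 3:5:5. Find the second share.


Ratio = 3:5:5
Total parts = 3 + 5 + 5 = 13
Value per part = 156 / 13 = 12
First share = 3 * 12 = 36
Middle share = 5 * 12 = 60
Third share = 5 * 12 = 60

60


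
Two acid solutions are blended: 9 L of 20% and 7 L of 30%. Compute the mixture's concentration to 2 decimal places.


Solute in mixture 1 = 20% of 9 L = 9*20/100 = 9/5 L
Solute in mixture 2 = 30% of 7 L = 7*30/100 = 21/10 L
Total solute = 9/5 + 21/10 = 39/10 L
Total volume = 9 + 7 = 16 L
Final concentration = 39/10/16 * 100 = 24.38%

24.38


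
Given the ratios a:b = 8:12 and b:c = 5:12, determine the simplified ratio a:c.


Given a:b = 8:12 and b:c = 5:12
Make b consistent. Multiply first ratio by 5: a:b = 40:60
Multiply second ratio by 12: b:c = 60:144
Now b = 60 in both, so a:b:c = 40:60:144
Therefore a:c = 40:144
Simplify by GCD: a:c = 5:18

5:18


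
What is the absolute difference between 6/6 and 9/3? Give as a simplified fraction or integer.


Simplify: 6/6 = 1 and 9/3 = 3
Find common denominator: LCD = 1
Convert: 1/1 and 3/1
Difference = |1 - 3|/1 = 2/1
Simplified = 2

2


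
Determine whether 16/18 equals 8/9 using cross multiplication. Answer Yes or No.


Cross multiply to check 16/18 = 8/9
Left cross product: 16 * 9 = 144
Right cross product: 18 * 8 = 144
144 = 144
Equal, so proportions match => Yes

Yes


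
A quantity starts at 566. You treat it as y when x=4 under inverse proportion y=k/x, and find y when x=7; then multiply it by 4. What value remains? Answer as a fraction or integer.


Start with 566.
Step 1: Inverse prop: k = (566)*4; new y = k/7 = 566*4/7 = 2264/7
Step 2: Multiply by 4: 2264/7 * 4 = 9056/7
Final result = 9056/7

9056/7


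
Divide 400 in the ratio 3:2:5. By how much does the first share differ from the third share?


Total parts = 3 + 2 + 5 = 10
Value per part = 400 / 10 = 40
Shares: 3*40=120, 2*40=80, 5*40=200
First share = 120, third share = 200
Difference = |120 - 200| = 80

80


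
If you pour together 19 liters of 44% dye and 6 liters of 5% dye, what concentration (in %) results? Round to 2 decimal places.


Solute in mixture 1 = 44% of 19 L = 19*44/100 = 209/25 L
Solute in mixture 2 = 5% of 6 L = 6*5/100 = 3/10 L
Total solute = 209/25 + 3/10 = 433/50 L
Total volume = 19 + 6 = 25 L
Final concentration = 433/50/25 * 100 = 34.64%

34.64


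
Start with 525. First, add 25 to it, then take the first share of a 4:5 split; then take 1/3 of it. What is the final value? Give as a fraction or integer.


Start with 525.
Step 1: Add 25: 525+25=550; split 4:5 first = 550*4/9 = 2200/9
Step 2: Take 1/3: 2200/9 * 1/3 = 2200/27
Final result = 2200/27

2200/27


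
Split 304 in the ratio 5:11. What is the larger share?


Total parts = 5 + 11 = 16
Value per part = 304 / 16 = 19
First share = 5 * 19 = 95
Second share = 11 * 19 = 209
Larger share = 209

209


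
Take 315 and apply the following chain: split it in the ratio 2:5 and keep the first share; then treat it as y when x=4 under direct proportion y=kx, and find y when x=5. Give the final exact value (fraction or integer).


Start with 315.
Step 1: Split 2:5, first share = 315 * 2/7 = 90
Step 2: Direct prop: k = (90)/4; new y = k*5 = 90*5/4 = 225/2
Final result = 225/2

225/2


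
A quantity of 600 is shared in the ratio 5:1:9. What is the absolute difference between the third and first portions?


Total parts = 5 + 1 + 9 = 15
Value per part = 600 / 15 = 40
Shares: 5*40=200, 1*40=40, 9*40=360
Third share = 360, first share = 200
Difference = |360 - 200| = 160

160


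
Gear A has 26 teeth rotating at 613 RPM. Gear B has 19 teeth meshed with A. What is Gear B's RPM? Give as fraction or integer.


Gear ratio: teeth_A * RPM_A = teeth_B * RPM_B
26 * 613 = 19 * RPM_B
15938 = 19 * RPM_B
RPM_B = 15938 / 19
RPM_B = 15938/19

15938/19


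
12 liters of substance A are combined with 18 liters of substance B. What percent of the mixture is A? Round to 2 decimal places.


Volume of A = 12 L
Volume of B = 18 L
Total volume = 12 + 18 = 30 L
Percentage of A = (12/30) * 100
= 40.00%

40.00


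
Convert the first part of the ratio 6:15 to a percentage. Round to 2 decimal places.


Total parts = 6 + 15 = 21
First part fraction = 6/21
Percentage = (6/21) * 100
= 0.285714 * 100
= 28.57%

28.57


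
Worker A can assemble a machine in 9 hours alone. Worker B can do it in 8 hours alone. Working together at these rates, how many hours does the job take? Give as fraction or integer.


Rate of A = 1/9 job per hour
Rate of B = 1/8 job per hour
Combined rate = 1/9 + 1/8
Find common denominator: (8 + 9)/(9*8) = 17/72
Combined rate = 17/72 job per hour
Time together = 1 / (17/72) = 72/17 hours

72/17


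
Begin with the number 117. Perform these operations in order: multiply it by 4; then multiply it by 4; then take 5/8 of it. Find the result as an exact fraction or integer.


Start with 117.
Step 1: Multiply by 4: 117 * 4 = 468
Step 2: Multiply by 4: 468 * 4 = 1872
Step 3: Take 5/8: 1872 * 5/8 = 1170
Final result = 1170

1170


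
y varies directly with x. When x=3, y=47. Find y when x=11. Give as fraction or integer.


Direct proportion: y = kx
Find k: k = 47/3 = 47/3
Compute y at x=11: y = 47/3 * 11
y = 517/3

517/3


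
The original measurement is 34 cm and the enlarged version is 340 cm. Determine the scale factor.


Original length = 34 cm
Scaled length = 340 cm
Scale factor = 340 / 34
= 10

10


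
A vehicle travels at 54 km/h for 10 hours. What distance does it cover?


Using distance = speed * time
Speed = 54 km/h
Time = 10 hours
Distance = 54 * 10
= 540 km

540


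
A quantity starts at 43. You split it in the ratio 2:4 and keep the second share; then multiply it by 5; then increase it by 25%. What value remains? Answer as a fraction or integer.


Start with 43.
Step 1: Split 2:4, second share = 43 * 4/6 = 86/3
Step 2: Multiply by 5: 86/3 * 5 = 430/3
Step 3: Increase by 25%: 430/3 * 125/100 = 1075/6
Final result = 1075/6

1075/6


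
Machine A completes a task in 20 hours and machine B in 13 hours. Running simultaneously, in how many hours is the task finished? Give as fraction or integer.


Rate of A = 1/20 job per hour
Rate of B = 1/13 job per hour
Combined rate = 1/20 + 1/13
Find common denominator: (13 + 20)/(20*13) = 33/260
Combined rate = 33/260 job per hour
Time together = 1 / (33/260) = 260/33 hours

260/33


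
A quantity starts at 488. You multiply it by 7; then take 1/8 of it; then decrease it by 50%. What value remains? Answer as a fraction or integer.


Start with 488.
Step 1: Multiply by 7: 488 * 7 = 3416
Step 2: Take 1/8: 3416 * 1/8 = 427
Step 3: Decrease by 50%: 427 * 50/100 = 427/2
Final result = 427/2

427/2


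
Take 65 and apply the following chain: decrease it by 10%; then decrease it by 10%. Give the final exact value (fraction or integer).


Start with 65.
Step 1: Decrease by 10%: 65 * 90/100 = 117/2
Step 2: Decrease by 10%: 117/2 * 90/100 = 1053/20
Final result = 1053/20

1053/20


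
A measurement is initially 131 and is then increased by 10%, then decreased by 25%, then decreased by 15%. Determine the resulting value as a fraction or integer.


Start: 131
Step 1: increase by 10% => multiply by 110/100
  131 * 110/100 = 1441/10
Step 2: decrease by 25% => multiply by 75/100
  1441/10 * 75/100 = 4323/40
Step 3: decrease by 15% => multiply by 85/100
  4323/40 * 85/100 = 73491/800
Final value = 73491/800

73491/800


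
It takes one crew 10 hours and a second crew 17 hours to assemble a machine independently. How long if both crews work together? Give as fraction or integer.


Rate of A = 1/10 job per hour
Rate of B = 1/17 job per hour
Combined rate = 1/10 + 1/17
Find common denominator: (17 + 10)/(10*17) = 27/170
Combined rate = 27/170 job per hour
Time together = 1 / (27/170) = 170/27 hours

170/27


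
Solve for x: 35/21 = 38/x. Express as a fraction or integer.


Setting up: 35/21 = 38/x
Cross multiply: 35 * x = 21 * 38
35x = 798
x = 798/35
x = 114/5

114/5


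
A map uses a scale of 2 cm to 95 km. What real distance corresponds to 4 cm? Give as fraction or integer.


Map scale: 2 cm = 95 km
Measured distance on map = 4 cm
Set up proportion: 4 * 95 / 2
= 380 / 2
= 190 km

190


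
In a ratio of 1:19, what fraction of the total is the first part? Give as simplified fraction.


Total parts = 1 + 19 = 20
First part fraction = 1/20
Simplify: 1/20 = 1/20

1/20


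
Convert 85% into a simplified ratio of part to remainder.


Part = 85%, Remainder = 15%
Ratio = 85:15
GCD(85, 15) = 5
Simplify: 17:3 = 17:3

17:3


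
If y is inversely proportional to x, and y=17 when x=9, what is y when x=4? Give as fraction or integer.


Inverse proportion: y = k/x
Find k: k = 9 * 17 = 153
Compute y at x=4: y = 153/4
y = 153/4

153/4


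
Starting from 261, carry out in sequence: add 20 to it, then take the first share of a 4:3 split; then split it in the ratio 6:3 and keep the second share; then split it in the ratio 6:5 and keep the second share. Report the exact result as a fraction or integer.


Start with 261.
Step 1: Add 20: 261+20=281; split 4:3 first = 281*4/7 = 1124/7
Step 2: Split 6:3, second share = 1124/7 * 3/9 = 1124/21
Step 3: Split 6:5, second share = 1124/21 * 5/11 = 5620/231
Final result = 5620/231

5620/231


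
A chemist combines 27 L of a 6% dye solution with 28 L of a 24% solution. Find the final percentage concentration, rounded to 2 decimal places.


Solute in mixture 1 = 6% of 27 L = 27*6/100 = 81/50 L
Solute in mixture 2 = 24% of 28 L = 28*24/100 = 168/25 L
Total solute = 81/50 + 168/25 = 417/50 L
Total volume = 27 + 28 = 55 L
Final concentration = 417/50/55 * 100 = 15.16%

15.16


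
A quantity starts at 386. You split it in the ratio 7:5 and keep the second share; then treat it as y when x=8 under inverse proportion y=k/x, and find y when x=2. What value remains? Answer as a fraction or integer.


Start with 386.
Step 1: Split 7:5, second share = 386 * 5/12 = 965/6
Step 2: Inverse prop: k = (965/6)*8; new y = k/2 = 965/6*8/2 = 1930/3
Final result = 1930/3

1930/3


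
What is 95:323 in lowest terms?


Find GCD(95, 323)
GCD = 19
Divide both by 19: 95/19 = 5, 323/19 = 17
Simplified ratio = 5:17

5:17


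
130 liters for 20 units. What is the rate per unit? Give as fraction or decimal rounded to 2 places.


Total liters = 130
Number of units = 20
Unit rate = 130 / 20
= 6.50 liters per unit

6.50


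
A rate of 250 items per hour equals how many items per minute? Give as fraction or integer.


Converting from per hour to per minute
Rate = 250 items per hour
Divide by 60: 250/60
= 25/6 items per minute

25/6


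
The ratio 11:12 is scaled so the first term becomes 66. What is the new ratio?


Original ratio: 11:12
First term target: 66
Scale factor = 66 / 11 = 6
Multiply second term: 12 * 6 = 72
Equivalent ratio = 66:72

66:72


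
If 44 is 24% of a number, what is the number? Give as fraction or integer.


Given: 44 is 24% of the whole
Set up: 44 = 24/100 * whole
whole = 44 * 100 / 24
whole = 4400 / 24
whole = 550/3

550/3


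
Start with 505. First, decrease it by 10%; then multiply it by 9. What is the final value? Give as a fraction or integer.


Start with 505.
Step 1: Decrease by 10%: 505 * 90/100 = 909/2
Step 2: Multiply by 9: 909/2 * 9 = 8181/2
Final result = 8181/2

8181/2


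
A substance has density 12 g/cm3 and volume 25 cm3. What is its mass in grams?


Using mass = density * volume
Density = 12 g/cm3
Volume = 25 cm3
Mass = 12 * 25
= 300 g

300


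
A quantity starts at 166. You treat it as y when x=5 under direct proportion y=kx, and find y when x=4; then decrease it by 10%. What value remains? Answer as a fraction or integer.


Start with 166.
Step 1: Direct prop: k = (166)/5; new y = k*4 = 166*4/5 = 664/5
Step 2: Decrease by 10%: 664/5 * 90/100 = 2988/25
Final result = 2988/25

2988/25


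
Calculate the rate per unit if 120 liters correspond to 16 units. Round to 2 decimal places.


Total liters = 120
Number of units = 16
Unit rate = 120 / 16
= 7.50 liters per unit

7.50


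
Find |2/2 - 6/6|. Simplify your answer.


Simplify: 2/2 = 1 and 6/6 = 1
Find common denominator: LCD = 1
Convert: 1/1 and 1/1
Difference = |1 - 1|/1 = 0/1
Simplified = 0

0


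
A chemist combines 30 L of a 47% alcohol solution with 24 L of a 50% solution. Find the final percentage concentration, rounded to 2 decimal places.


Solute in mixture 1 = 47% of 30 L = 30*47/100 = 141/10 L
Solute in mixture 2 = 50% of 24 L = 24*50/100 = 12 L
Total solute = 141/10 + 12 = 261/10 L
Total volume = 30 + 24 = 54 L
Final concentration = 261/10/54 * 100 = 48.33%

48.33


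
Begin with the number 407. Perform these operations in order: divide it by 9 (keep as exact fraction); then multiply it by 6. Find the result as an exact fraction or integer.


Start with 407.
Step 1: Divide by 9: 407 / 9 = 407/9
Step 2: Multiply by 6: 407/9 * 6 = 814/3
Final result = 814/3

814/3


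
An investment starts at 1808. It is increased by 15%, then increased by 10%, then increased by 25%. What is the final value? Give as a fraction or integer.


Start: 1808
Step 1: increase by 15% => multiply by 115/100
  1808 * 115/100 = 10396/5
Step 2: increase by 10% => multiply by 110/100
  10396/5 * 110/100 = 57178/25
Step 3: increase by 25% => multiply by 125/100
  57178/25 * 125/100 = 28589/10
Final value = 28589/10

28589/10


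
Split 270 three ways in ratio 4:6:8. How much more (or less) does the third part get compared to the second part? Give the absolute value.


Total parts = 4 + 6 + 8 = 18
Value per part = 270 / 18 = 15
Shares: 4*15=60, 6*15=90, 8*15=120
Third share = 120, second share = 90
Difference = |120 - 90| = 30

30


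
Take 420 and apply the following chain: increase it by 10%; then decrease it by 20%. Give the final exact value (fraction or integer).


Start with 420.
Step 1: Increase by 10%: 420 * 110/100 = 462
Step 2: Decrease by 20%: 462 * 80/100 = 1848/5
Final result = 1848/5

1848/5


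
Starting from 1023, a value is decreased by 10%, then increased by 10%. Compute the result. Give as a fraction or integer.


Start: 1023
Step 1: decrease by 10% => multiply by 90/100
  1023 * 90/100 = 9207/10
Step 2: increase by 10% => multiply by 110/100
  9207/10 * 110/100 = 101277/100
Final value = 101277/100

101277/100


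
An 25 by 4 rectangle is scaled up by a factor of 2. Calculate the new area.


Original dimensions: 25 x 4
Enlargement factor = 2
New width = 25 * 2 = 50
New height = 4 * 2 = 8
New area = 50 * 8 = 400

400


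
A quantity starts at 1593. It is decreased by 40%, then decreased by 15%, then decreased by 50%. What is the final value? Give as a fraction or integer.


Start: 1593
Step 1: decrease by 40% => multiply by 60/100
  1593 * 60/100 = 4779/5
Step 2: decrease by 15% => multiply by 85/100
  4779/5 * 85/100 = 81243/100
Step 3: decrease by 50% => multiply by 50/100
  81243/100 * 50/100 = 81243/200
Final value = 81243/200

81243/200


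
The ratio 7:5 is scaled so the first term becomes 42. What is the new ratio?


Original ratio: 7:5
First term target: 42
Scale factor = 42 / 7 = 6
Multiply second term: 5 * 6 = 30
Equivalent ratio = 42:30

42:30


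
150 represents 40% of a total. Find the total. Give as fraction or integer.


Given: 150 is 40% of the whole
Set up: 150 = 40/100 * whole
whole = 150 * 100 / 40
whole = 15000 / 40
whole = 375

375


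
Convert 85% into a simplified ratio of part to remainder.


Part = 85%, Remainder = 15%
Ratio = 85:15
GCD(85, 15) = 5
Simplify: 17:3 = 17:3

17:3


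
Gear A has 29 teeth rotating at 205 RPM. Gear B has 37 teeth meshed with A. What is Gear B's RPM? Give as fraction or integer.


Gear ratio: teeth_A * RPM_A = teeth_B * RPM_B
29 * 205 = 37 * RPM_B
5945 = 37 * RPM_B
RPM_B = 5945 / 37
RPM_B = 5945/37

5945/37


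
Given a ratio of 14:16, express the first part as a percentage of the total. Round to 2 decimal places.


Total parts = 14 + 16 = 30
First part fraction = 14/30
Percentage = (14/30) * 100
= 0.466667 * 100
= 46.67%

46.67


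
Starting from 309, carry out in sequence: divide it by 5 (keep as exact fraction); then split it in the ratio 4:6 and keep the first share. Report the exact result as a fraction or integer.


Start with 309.
Step 1: Divide by 5: 309 / 5 = 309/5
Step 2: Split 4:6, first share = 309/5 * 4/10 = 618/25
Final result = 618/25

618/25


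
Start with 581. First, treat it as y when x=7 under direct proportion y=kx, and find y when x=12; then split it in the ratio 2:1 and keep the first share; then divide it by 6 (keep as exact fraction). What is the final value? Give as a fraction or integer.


Start with 581.
Step 1: Direct prop: k = (581)/7; new y = k*12 = 581*12/7 = 996
Step 2: Split 2:1, first share = 996 * 2/3 = 664
Step 3: Divide by 6: 664 / 6 = 332/3
Final result = 332/3

332/3


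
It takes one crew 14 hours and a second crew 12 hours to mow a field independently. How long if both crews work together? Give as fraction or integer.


Rate of A = 1/14 job per hour
Rate of B = 1/12 job per hour
Combined rate = 1/14 + 1/12
Find common denominator: (12 + 14)/(14*12) = 26/168
Combined rate = 13/84 job per hour
Time together = 1 / (13/84) = 84/13 hours

84/13


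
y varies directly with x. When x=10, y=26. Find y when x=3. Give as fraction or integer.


Direct proportion: y = kx
Find k: k = 26/10 = 13/5
Compute y at x=3: y = 13/5 * 3
y = 39/5

39/5


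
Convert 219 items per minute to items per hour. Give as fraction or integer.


Converting from per minute to per hour
Rate = 219 items per minute
Multiply by 60: 219 * 60
= 13140 items per hour

13140


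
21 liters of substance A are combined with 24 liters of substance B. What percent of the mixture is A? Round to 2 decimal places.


Volume of A = 21 L
Volume of B = 24 L
Total volume = 21 + 24 = 45 L
Percentage of A = (21/45) * 100
= 46.67%

46.67


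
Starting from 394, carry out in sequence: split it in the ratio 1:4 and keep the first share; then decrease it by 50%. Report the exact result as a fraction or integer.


Start with 394.
Step 1: Split 1:4, first share = 394 * 1/5 = 394/5
Step 2: Decrease by 50%: 394/5 * 50/100 = 197/5
Final result = 197/5

197/5


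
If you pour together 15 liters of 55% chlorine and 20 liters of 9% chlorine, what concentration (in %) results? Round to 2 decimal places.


Solute in mixture 1 = 55% of 15 L = 15*55/100 = 33/4 L
Solute in mixture 2 = 9% of 20 L = 20*9/100 = 9/5 L
Total solute = 33/4 + 9/5 = 201/20 L
Total volume = 15 + 20 = 35 L
Final concentration = 201/20/35 * 100 = 28.71%

28.71


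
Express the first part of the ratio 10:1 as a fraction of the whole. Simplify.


Total parts = 10 + 1 = 11
First part fraction = 10/11
Simplify: 10/11 = 10/11

10/11


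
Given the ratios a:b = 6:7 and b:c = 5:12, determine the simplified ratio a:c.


Given a:b = 6:7 and b:c = 5:12
Make b consistent. Multiply first ratio by 5: a:b = 30:35
Multiply second ratio by 7: b:c = 35:84
Now b = 35 in both, so a:b:c = 30:35:84
Therefore a:c = 30:84
Simplify by GCD: a:c = 5:14

5:14


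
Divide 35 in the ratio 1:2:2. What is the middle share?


Ratio = 1:2:2
Total parts = 1 + 2 + 2 = 5
Value per part = 35 / 5 = 7
First share = 1 * 7 = 7
Middle share = 2 * 7 = 14
Third share = 2 * 7 = 14

14


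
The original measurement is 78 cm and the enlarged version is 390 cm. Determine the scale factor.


Original length = 78 cm
Scaled length = 390 cm
Scale factor = 390 / 78
= 5

5


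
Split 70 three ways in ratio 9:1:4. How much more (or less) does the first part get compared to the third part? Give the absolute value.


Total parts = 9 + 1 + 4 = 14
Value per part = 70 / 14 = 5
Shares: 9*5=45, 1*5=5, 4*5=20
First share = 45, third share = 20
Difference = |45 - 20| = 25

25


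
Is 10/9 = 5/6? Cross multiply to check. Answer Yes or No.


Cross multiply to check 10/9 = 5/6
Left cross product: 10 * 6 = 60
Right cross product: 9 * 5 = 45
60 != 45
Not equal, so proportions differ => No

No


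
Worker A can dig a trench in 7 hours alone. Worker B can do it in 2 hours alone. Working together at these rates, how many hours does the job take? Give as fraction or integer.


Rate of A = 1/7 job per hour
Rate of B = 1/2 job per hour
Combined rate = 1/7 + 1/2
Find common denominator: (2 + 7)/(7*2) = 9/14
Combined rate = 9/14 job per hour
Time together = 1 / (9/14) = 14/9 hours

14/9


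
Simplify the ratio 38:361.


Find GCD(38, 361)
GCD = 19
Divide both by 19: 38/19 = 2, 361/19 = 19
Simplified ratio = 2:19

2:19


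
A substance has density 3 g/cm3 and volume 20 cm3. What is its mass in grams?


Using mass = density * volume
Density = 3 g/cm3
Volume = 20 cm3
Mass = 3 * 20
= 60 g

60


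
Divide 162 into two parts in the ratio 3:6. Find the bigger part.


Total parts = 3 + 6 = 9
Value per part = 162 / 9 = 18
First share = 3 * 18 = 54
Second share = 6 * 18 = 108
Larger share = 108

108


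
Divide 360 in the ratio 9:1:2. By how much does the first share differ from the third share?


Total parts = 9 + 1 + 2 = 12
Value per part = 360 / 12 = 30
Shares: 9*30=270, 1*30=30, 2*30=60
First share = 270, third share = 60
Difference = |270 - 60| = 210

210


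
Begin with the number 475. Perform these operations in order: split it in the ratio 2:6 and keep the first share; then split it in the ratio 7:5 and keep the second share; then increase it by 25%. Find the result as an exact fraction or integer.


Start with 475.
Step 1: Split 2:6, first share = 475 * 2/8 = 475/4
Step 2: Split 7:5, second share = 475/4 * 5/12 = 2375/48
Step 3: Increase by 25%: 2375/48 * 125/100 = 11875/192
Final result = 11875/192

11875/192


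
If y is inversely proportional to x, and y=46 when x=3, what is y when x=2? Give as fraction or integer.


Inverse proportion: y = k/x
Find k: k = 3 * 46 = 138
Compute y at x=2: y = 138/2
y = 69

69


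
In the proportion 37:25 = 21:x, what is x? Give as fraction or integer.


Setting up: 37/25 = 21/x
Cross multiply: 37 * x = 25 * 21
37x = 525
x = 525/37
x = 525/37

525/37


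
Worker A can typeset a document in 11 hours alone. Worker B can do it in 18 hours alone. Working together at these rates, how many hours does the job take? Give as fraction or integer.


Rate of A = 1/11 job per hour
Rate of B = 1/18 job per hour
Combined rate = 1/11 + 1/18
Find common denominator: (18 + 11)/(11*18) = 29/198
Combined rate = 29/198 job per hour
Time together = 1 / (29/198) = 198/29 hours

198/29


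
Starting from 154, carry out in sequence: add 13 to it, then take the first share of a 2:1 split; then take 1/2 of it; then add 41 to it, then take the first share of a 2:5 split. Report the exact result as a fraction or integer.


Start with 154.
Step 1: Add 13: 154+13=167; split 2:1 first = 167*2/3 = 334/3
Step 2: Take 1/2: 334/3 * 1/2 = 167/3
Step 3: Add 41: 167/3+41=290/3; split 2:5 first = 290/3*2/7 = 580/21
Final result = 580/21

580/21


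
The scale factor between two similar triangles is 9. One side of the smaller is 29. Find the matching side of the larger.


Similar triangles have proportional sides
Scale factor = 9
Smaller side = 29
Corresponding larger side = 29 * 9
= 261

261


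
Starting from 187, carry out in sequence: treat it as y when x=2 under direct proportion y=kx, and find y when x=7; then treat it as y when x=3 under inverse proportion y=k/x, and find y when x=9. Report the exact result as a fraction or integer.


Start with 187.
Step 1: Direct prop: k = (187)/2; new y = k*7 = 187*7/2 = 1309/2
Step 2: Inverse prop: k = (1309/2)*3; new y = k/9 = 1309/2*3/9 = 1309/6
Final result = 1309/6

1309/6


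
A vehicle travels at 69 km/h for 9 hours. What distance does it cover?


Using distance = speed * time
Speed = 69 km/h
Time = 9 hours
Distance = 69 * 9
= 621 km

621


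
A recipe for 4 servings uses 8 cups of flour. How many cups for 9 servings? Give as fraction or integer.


Original: 8 cups for 4 servings
Target servings = 9
Scaling factor = 9/4
New amount = 8 * 9/4
= 72/4
= 18 cups

18


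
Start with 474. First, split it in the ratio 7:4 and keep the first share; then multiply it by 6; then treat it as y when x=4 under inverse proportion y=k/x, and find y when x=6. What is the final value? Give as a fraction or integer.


Start with 474.
Step 1: Split 7:4, first share = 474 * 7/11 = 3318/11
Step 2: Multiply by 6: 3318/11 * 6 = 19908/11
Step 3: Inverse prop: k = (19908/11)*4; new y = k/6 = 19908/11*4/6 = 13272/11
Final result = 13272/11

13272/11


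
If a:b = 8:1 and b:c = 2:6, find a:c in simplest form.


Given a:b = 8:1 and b:c = 2:6
Make b consistent. Multiply first ratio by 2: a:b = 16:2
Multiply second ratio by 1: b:c = 2:6
Now b = 2 in both, so a:b:c = 16:2:6
Therefore a:c = 16:6
Simplify by GCD: a:c = 8:3

8:3


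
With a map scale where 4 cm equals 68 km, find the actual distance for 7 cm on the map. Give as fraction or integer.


Map scale: 4 cm = 68 km
Measured distance on map = 7 cm
Set up proportion: 7 * 68 / 4
= 476 / 4
= 119 km

119


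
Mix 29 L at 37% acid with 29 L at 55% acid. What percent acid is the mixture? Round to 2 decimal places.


Solute in mixture 1 = 37% of 29 L = 29*37/100 = 1073/100 L
Solute in mixture 2 = 55% of 29 L = 29*55/100 = 319/20 L
Total solute = 1073/100 + 319/20 = 667/25 L
Total volume = 29 + 29 = 58 L
Final concentration = 667/25/58 * 100 = 46.00%

46.00


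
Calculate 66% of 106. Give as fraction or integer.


Compute 66% of 106
Convert percentage: 66% = 66/100
Multiply: 106 * 66/100
= 6996/100
= 1749/25

1749/25


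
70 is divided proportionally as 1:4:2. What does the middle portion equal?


Ratio = 1:4:2
Total parts = 1 + 4 + 2 = 7
Value per part = 70 / 7 = 10
First share = 1 * 10 = 10
Middle share = 4 * 10 = 40
Third share = 2 * 10 = 20

40


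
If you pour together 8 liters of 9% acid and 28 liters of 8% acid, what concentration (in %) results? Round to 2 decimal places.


Solute in mixture 1 = 9% of 8 L = 8*9/100 = 18/25 L
Solute in mixture 2 = 8% of 28 L = 28*8/100 = 56/25 L
Total solute = 18/25 + 56/25 = 74/25 L
Total volume = 8 + 28 = 36 L
Final concentration = 74/25/36 * 100 = 8.22%

8.22


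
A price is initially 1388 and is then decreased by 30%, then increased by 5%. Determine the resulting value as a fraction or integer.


Start: 1388
Step 1: decrease by 30% => multiply by 70/100
  1388 * 70/100 = 4858/5
Step 2: increase by 5% => multiply by 105/100
  4858/5 * 105/100 = 51009/50
Final value = 51009/50

51009/50


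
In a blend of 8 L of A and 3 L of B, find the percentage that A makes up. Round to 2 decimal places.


Volume of A = 8 L
Volume of B = 3 L
Total volume = 8 + 3 = 11 L
Percentage of A = (8/11) * 100
= 72.73%

72.73


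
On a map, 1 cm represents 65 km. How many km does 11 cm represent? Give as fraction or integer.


Map scale: 1 cm = 65 km
Measured distance on map = 11 cm
Set up proportion: 11 * 65 / 1
= 715 / 1
= 715 km

715


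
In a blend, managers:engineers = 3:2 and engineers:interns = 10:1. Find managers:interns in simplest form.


Given a:b = 3:2 and b:c = 10:1
Make b consistent. Multiply first ratio by 10: a:b = 30:20
Multiply second ratio by 2: b:c = 20:2
Now b = 20 in both, so a:b:c = 30:20:2
Therefore a:c = 30:2
Simplify by GCD: a:c = 15:1

15:1


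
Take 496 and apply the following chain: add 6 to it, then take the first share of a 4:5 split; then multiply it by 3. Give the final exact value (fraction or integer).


Start with 496.
Step 1: Add 6: 496+6=502; split 4:5 first = 502*4/9 = 2008/9
Step 2: Multiply by 3: 2008/9 * 3 = 2008/3
Final result = 2008/3

2008/3


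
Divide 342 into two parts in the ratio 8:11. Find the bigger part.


Total parts = 8 + 11 = 19
Value per part = 342 / 19 = 18
First share = 8 * 18 = 144
Second share = 11 * 18 = 198
Larger share = 198

198


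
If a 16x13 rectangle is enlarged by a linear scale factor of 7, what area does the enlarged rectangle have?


Original dimensions: 16 x 13
Enlargement factor = 7
New width = 16 * 7 = 112
New height = 13 * 7 = 91
New area = 112 * 91 = 10192

10192


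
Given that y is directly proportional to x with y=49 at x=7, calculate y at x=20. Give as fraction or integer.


Direct proportion: y = kx
Find k: k = 49/7 = 7
Compute y at x=20: y = 7 * 20
y = 140

140


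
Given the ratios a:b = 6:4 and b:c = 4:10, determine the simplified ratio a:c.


Given a:b = 6:4 and b:c = 4:10
Make b consistent. Multiply first ratio by 4: a:b = 24:16
Multiply second ratio by 4: b:c = 16:40
Now b = 16 in both, so a:b:c = 24:16:40
Therefore a:c = 24:40
Simplify by GCD: a:c = 3:5

3:5


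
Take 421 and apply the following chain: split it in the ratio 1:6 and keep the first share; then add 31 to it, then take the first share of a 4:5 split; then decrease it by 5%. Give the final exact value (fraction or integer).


Start with 421.
Step 1: Split 1:6, first share = 421 * 1/7 = 421/7
Step 2: Add 31: 421/7+31=638/7; split 4:5 first = 638/7*4/9 = 2552/63
Step 3: Decrease by 5%: 2552/63 * 95/100 = 12122/315
Final result = 12122/315

12122/315
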